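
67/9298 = 67/9298 = 0.01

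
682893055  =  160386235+522506820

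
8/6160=1/770 = 0.00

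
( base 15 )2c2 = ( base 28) MG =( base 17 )233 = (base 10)632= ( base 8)1170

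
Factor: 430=2^1*5^1*43^1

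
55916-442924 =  - 387008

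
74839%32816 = 9207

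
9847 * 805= 7926835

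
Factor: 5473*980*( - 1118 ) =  - 2^3*5^1*7^2*13^2 * 43^1*421^1= - 5996437720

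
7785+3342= 11127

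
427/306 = 427/306 = 1.40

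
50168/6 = 8361 + 1/3 = 8361.33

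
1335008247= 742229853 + 592778394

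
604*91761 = 55423644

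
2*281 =562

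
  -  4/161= - 4/161 = - 0.02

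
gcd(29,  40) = 1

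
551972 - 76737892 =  - 76185920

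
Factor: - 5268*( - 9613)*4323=2^2*3^2 * 11^1*131^1*439^1*9613^1=218922270732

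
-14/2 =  - 7 = - 7.00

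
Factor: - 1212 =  - 2^2*3^1*101^1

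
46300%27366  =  18934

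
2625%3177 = 2625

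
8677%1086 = 1075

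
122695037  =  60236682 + 62458355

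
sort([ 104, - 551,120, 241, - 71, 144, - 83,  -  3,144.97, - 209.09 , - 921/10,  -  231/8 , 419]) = [-551, - 209.09, - 921/10, - 83, - 71,-231/8, - 3,104, 120, 144,144.97, 241, 419]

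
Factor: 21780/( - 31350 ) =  -66/95=-2^1*3^1*5^(-1 ) *11^1 * 19^ ( - 1)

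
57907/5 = 57907/5 = 11581.40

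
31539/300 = 105 + 13/100 = 105.13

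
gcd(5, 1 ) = 1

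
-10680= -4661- 6019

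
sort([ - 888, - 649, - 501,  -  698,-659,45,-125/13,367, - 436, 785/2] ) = [ - 888, - 698, - 659,- 649, - 501, - 436, - 125/13,45,367, 785/2 ] 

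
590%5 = 0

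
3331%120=91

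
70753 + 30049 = 100802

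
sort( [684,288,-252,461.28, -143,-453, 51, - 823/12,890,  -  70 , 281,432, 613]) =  [ - 453,-252, - 143,-70, - 823/12,51,281, 288,432, 461.28, 613, 684,890]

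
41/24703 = 41/24703 = 0.00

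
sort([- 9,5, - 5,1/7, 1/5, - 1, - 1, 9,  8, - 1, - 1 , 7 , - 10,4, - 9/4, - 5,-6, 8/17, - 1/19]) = [ - 10, - 9,-6, - 5,-5  , - 9/4, - 1, - 1 , - 1, - 1, - 1/19,1/7,1/5,8/17 , 4,5,7,8,9 ] 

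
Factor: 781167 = 3^1*17^3*53^1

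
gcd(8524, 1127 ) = 1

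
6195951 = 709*8739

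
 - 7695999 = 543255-8239254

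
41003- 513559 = -472556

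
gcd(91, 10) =1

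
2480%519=404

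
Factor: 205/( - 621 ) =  - 3^(-3) * 5^1*23^( - 1)*41^1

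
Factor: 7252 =2^2* 7^2*37^1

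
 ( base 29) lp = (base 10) 634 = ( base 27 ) nd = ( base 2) 1001111010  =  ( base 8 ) 1172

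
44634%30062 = 14572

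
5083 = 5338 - 255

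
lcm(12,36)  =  36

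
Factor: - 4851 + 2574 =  - 3^2*11^1*23^1 = - 2277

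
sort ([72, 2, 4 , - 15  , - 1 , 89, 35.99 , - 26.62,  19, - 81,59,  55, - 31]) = [ - 81,-31, - 26.62,-15,- 1, 2,4, 19,35.99, 55, 59,  72,89]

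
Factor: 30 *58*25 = 43500=2^2*3^1*5^3*29^1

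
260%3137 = 260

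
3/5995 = 3/5995 = 0.00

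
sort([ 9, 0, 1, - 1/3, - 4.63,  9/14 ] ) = [ - 4.63, - 1/3, 0, 9/14,1, 9 ]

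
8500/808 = 2125/202 =10.52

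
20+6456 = 6476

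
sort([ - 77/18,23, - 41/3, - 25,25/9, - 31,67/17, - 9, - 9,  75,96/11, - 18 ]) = [ - 31,-25,-18, - 41/3,-9, - 9, - 77/18,25/9, 67/17,96/11,23,75] 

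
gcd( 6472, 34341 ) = 1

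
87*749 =65163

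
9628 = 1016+8612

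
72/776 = 9/97= 0.09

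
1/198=1/198= 0.01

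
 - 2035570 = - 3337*610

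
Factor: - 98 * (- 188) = 2^3*7^2*47^1 = 18424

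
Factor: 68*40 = 2720 = 2^5*5^1*17^1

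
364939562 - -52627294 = 417566856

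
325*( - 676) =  - 219700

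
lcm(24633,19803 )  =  1009953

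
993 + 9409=10402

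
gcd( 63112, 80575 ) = 1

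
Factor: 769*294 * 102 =2^2*3^2*7^2*17^1*769^1  =  23060772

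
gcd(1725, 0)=1725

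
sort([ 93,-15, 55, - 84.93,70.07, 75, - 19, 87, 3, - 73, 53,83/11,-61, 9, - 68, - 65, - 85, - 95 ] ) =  [ - 95, - 85, - 84.93,  -  73, - 68, - 65,-61, - 19,-15,  3, 83/11, 9, 53 , 55, 70.07,75,87, 93]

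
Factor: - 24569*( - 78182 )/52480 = 2^ (-7 )*5^( - 1 )*13^1*31^1*41^(-1 )*79^1*97^1*311^1= 960426779/26240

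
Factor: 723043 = 723043^1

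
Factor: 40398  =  2^1*3^1*6733^1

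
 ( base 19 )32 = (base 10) 59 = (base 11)54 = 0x3b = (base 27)25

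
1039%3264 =1039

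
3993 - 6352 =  - 2359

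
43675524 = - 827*( - 52812 )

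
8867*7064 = 62636488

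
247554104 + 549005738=796559842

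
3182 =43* 74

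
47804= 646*74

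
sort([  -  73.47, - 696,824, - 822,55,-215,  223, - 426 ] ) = [- 822 ,- 696, - 426 , - 215, - 73.47, 55,223, 824 ] 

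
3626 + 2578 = 6204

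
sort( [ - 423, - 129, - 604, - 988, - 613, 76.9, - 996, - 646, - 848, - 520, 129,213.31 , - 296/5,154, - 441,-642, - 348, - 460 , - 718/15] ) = [  -  996,  -  988, - 848, - 646 , - 642, - 613 , - 604, - 520,-460, -441,  -  423, - 348, -129, - 296/5, - 718/15, 76.9, 129 , 154,213.31] 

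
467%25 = 17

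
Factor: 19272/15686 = 2^2* 3^1*23^(  -  1 )*31^(-1 )*73^1=   876/713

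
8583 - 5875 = 2708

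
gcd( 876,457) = 1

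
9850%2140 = 1290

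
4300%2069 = 162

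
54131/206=262 + 159/206 = 262.77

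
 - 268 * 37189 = - 9966652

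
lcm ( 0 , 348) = 0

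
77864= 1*77864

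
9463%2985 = 508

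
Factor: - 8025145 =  - 5^1 * 1605029^1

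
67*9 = 603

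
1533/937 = 1533/937 = 1.64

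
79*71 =5609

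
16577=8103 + 8474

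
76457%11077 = 9995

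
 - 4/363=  - 1 + 359/363 = - 0.01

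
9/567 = 1/63 = 0.02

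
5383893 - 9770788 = -4386895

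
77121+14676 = 91797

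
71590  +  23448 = 95038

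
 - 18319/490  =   - 2617/70 = - 37.39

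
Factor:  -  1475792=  - 2^4 * 92237^1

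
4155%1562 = 1031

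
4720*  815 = 3846800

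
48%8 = 0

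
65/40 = 1 + 5/8= 1.62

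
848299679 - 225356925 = 622942754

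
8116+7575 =15691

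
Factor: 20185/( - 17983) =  - 5^1*7^ ( - 2 )*11^1= -  55/49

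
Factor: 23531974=2^1*11765987^1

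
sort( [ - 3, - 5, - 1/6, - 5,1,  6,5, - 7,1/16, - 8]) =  [ - 8, - 7, - 5, - 5, - 3, - 1/6, 1/16, 1,5,6 ]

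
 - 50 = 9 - 59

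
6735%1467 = 867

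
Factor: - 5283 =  - 3^2*587^1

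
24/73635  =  8/24545 = 0.00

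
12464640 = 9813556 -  - 2651084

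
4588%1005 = 568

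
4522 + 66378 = 70900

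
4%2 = 0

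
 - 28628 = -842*34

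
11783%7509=4274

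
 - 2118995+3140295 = 1021300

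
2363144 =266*8884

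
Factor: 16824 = 2^3*3^1*701^1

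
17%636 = 17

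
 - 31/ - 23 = 31/23 = 1.35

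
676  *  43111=29143036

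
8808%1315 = 918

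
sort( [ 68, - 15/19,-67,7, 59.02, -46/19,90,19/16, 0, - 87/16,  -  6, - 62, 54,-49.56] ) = [-67 , -62, - 49.56, - 6, - 87/16 ,-46/19, - 15/19 , 0,19/16,7, 54,  59.02,  68, 90] 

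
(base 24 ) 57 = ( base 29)4B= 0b1111111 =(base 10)127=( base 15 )87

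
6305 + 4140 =10445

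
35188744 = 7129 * 4936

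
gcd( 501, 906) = 3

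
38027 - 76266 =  - 38239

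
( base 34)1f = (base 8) 61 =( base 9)54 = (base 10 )49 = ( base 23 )23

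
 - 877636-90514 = -968150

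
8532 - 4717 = 3815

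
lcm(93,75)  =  2325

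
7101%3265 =571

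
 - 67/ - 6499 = 1/97 = 0.01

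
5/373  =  5/373 = 0.01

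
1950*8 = 15600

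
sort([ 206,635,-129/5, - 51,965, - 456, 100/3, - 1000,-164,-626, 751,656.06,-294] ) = [ - 1000,-626, - 456,-294,  -  164 ,  -  51, - 129/5, 100/3,  206 , 635,656.06, 751,965] 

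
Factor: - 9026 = -2^1*4513^1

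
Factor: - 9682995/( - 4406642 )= 2^( - 1 )*3^1*5^1*7^1*281^ ( - 1)*7841^ ( - 1)*92219^1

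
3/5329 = 3/5329 = 0.00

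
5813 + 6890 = 12703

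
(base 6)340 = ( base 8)204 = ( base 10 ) 132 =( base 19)6I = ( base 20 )6C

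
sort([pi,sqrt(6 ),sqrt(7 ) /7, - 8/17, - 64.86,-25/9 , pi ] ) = [ - 64.86, - 25/9, - 8/17,sqrt( 7 ) /7 , sqrt( 6),pi,pi ] 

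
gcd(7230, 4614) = 6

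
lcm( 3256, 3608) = 133496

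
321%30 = 21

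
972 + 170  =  1142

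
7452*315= 2347380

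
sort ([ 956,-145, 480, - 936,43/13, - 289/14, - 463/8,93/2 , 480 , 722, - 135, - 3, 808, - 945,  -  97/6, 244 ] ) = [  -  945,  -  936, - 145, - 135,  -  463/8, - 289/14, - 97/6, - 3, 43/13,93/2, 244, 480,480, 722,808,956] 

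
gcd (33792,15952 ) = 16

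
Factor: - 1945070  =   - 2^1*5^1 * 194507^1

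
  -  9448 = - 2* 4724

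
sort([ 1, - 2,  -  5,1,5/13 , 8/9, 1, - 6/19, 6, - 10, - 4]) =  [ - 10 , - 5, - 4,  -  2, - 6/19, 5/13 , 8/9, 1,1,1, 6 ] 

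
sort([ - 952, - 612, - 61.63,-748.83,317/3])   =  [ - 952,-748.83, - 612 , - 61.63,317/3]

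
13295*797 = 10596115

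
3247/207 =3247/207 = 15.69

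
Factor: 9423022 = 2^1*7^1*673073^1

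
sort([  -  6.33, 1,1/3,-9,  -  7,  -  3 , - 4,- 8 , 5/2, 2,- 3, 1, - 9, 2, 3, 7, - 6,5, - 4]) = [ - 9, - 9, - 8 ,- 7,-6.33, - 6,-4, - 4, - 3,- 3,  1/3,1,1, 2, 2,5/2,3,5, 7 ] 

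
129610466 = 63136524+66473942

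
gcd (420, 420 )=420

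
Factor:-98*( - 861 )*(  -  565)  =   - 47673570=   -2^1*3^1*5^1*7^3*41^1 * 113^1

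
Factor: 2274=2^1*3^1*379^1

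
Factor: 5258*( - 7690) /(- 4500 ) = 2021701/225 = 3^( - 2 )*5^(- 2 )*11^1 * 239^1*769^1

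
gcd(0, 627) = 627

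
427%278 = 149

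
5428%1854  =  1720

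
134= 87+47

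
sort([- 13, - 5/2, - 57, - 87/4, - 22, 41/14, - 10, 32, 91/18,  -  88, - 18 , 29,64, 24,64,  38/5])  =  [  -  88, - 57, - 22,  -  87/4 , - 18, - 13, - 10, - 5/2 , 41/14,91/18,38/5, 24,29,32, 64,  64 ] 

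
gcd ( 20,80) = 20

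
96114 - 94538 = 1576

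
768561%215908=120837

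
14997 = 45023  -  30026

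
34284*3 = 102852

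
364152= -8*( - 45519 ) 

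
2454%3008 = 2454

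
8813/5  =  8813/5 = 1762.60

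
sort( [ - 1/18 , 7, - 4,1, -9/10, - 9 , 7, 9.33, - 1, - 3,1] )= [ -9, - 4, -3, - 1,  -  9/10, - 1/18,  1, 1, 7, 7,9.33 ]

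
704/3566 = 352/1783 = 0.20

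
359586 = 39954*9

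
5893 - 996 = 4897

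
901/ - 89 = - 901/89 = - 10.12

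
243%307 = 243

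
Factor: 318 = 2^1*3^1* 53^1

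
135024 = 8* 16878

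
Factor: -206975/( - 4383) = 425/9 = 3^(-2 )*5^2*17^1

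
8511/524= 8511/524  =  16.24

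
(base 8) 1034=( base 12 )390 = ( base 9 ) 660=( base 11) 451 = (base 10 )540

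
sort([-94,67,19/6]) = [-94,19/6,67 ] 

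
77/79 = 77/79 = 0.97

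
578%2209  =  578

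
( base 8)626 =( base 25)g6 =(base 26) FG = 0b110010110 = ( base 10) 406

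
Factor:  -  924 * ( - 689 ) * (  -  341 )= - 2^2*3^1*7^1*11^2*13^1*31^1  *  53^1 = - 217092876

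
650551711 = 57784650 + 592767061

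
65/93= 65/93 = 0.70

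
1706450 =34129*50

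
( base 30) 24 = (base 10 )64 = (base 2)1000000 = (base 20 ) 34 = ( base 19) 37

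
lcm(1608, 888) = 59496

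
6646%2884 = 878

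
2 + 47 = 49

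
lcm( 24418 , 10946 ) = 317434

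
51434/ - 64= -25717/32 = - 803.66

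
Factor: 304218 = 2^1 * 3^2*16901^1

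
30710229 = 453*67793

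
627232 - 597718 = 29514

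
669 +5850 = 6519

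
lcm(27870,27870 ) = 27870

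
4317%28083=4317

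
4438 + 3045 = 7483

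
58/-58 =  - 1 + 0/1 = - 1.00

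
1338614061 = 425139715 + 913474346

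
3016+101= 3117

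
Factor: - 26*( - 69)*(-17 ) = - 30498=- 2^1*3^1* 13^1*17^1 * 23^1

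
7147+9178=16325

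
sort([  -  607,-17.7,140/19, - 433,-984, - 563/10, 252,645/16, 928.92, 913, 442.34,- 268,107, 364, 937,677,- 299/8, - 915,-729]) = [ - 984, - 915,-729, - 607, -433,- 268,-563/10,-299/8, - 17.7, 140/19, 645/16,107,252, 364,442.34 , 677, 913, 928.92,937] 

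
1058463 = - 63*( - 16801)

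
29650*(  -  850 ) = -25202500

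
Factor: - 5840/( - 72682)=2^3*5^1*73^1  *36341^( - 1)=2920/36341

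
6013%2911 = 191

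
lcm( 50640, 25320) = 50640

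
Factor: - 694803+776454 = 81651 = 3^1*17^1*1601^1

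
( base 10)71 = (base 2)1000111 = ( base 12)5b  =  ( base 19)3e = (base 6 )155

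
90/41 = 90/41  =  2.20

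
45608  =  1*45608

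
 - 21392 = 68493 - 89885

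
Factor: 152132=2^2*73^1*521^1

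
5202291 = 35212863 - 30010572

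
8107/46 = 8107/46 = 176.24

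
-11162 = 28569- 39731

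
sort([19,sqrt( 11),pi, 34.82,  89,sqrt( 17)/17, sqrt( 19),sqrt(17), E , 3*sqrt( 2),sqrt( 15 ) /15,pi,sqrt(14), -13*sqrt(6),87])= [ -13*sqrt( 6 ) , sqrt (17)/17,sqrt( 15) /15, E, pi, pi,sqrt( 11), sqrt( 14), sqrt( 17), 3*sqrt(2),sqrt( 19), 19,34.82,87, 89]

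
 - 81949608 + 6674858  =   - 75274750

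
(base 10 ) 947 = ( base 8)1663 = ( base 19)2bg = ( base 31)uh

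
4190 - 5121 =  - 931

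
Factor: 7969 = 13^1 * 613^1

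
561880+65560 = 627440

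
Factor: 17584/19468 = 2^2*7^1*31^( - 1) = 28/31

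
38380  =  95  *404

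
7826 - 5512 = 2314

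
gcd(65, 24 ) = 1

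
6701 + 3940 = 10641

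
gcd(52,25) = 1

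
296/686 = 148/343 =0.43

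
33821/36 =33821/36 = 939.47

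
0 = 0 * 594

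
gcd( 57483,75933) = 9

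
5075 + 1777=6852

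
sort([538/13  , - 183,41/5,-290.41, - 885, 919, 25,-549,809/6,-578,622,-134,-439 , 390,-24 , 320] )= [-885,-578,-549,-439, -290.41, - 183, - 134,-24,41/5, 25, 538/13, 809/6, 320,390, 622, 919 ] 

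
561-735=-174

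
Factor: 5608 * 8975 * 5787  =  291270126600 = 2^3 * 3^2*5^2 *359^1*643^1*701^1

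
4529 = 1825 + 2704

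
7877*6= 47262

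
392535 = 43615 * 9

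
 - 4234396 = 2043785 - 6278181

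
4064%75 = 14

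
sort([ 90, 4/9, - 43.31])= [-43.31, 4/9,90 ] 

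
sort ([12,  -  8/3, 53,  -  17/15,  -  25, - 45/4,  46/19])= [ - 25, - 45/4,-8/3, - 17/15, 46/19, 12,53]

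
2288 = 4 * 572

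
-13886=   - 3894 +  - 9992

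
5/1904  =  5/1904 =0.00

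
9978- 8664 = 1314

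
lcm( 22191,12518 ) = 488202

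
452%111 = 8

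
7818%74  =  48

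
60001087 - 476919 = 59524168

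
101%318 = 101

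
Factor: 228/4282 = 114/2141 = 2^1*3^1 * 19^1*2141^( - 1)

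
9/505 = 9/505 = 0.02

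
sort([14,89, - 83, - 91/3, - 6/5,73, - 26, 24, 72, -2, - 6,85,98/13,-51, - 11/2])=[ - 83,-51, - 91/3,  -  26,-6, - 11/2, - 2,-6/5,98/13, 14, 24,72, 73,85,89 ] 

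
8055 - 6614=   1441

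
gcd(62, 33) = 1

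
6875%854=43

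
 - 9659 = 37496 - 47155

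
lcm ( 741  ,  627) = 8151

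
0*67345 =0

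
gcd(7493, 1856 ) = 1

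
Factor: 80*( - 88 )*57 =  -2^7*3^1*5^1 * 11^1*19^1 = - 401280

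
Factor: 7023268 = 2^2* 7^3*5119^1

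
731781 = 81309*9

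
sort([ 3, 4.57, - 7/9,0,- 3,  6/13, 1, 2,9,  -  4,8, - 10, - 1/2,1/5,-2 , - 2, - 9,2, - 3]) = [-10,-9, - 4, - 3,-3  , - 2, - 2, - 7/9, - 1/2 , 0,1/5,  6/13,1,2,2, 3, 4.57 , 8,9]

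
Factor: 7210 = 2^1*5^1 *7^1*103^1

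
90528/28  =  22632/7   =  3233.14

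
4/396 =1/99 = 0.01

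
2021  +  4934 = 6955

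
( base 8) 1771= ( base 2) 1111111001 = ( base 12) 709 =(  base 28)189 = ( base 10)1017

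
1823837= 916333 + 907504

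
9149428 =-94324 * (-97)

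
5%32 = 5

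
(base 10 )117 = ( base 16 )75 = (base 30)3r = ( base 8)165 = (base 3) 11100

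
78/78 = 1 =1.00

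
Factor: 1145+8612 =11^1*887^1= 9757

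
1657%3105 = 1657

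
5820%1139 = 125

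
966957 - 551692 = 415265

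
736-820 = - 84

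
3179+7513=10692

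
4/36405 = 4/36405  =  0.00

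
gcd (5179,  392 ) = 1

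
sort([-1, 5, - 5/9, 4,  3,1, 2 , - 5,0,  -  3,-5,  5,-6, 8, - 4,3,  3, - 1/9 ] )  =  [  -  6, - 5, - 5, - 4, - 3,-1, - 5/9, - 1/9, 0 , 1,  2 , 3, 3, 3,4, 5, 5,  8]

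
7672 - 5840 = 1832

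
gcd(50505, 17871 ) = 777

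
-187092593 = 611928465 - 799021058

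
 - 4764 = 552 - 5316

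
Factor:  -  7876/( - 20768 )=2^( - 3 ) *59^( - 1 ) * 179^1  =  179/472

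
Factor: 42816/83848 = 2^3*3^1 *47^( - 1 ) = 24/47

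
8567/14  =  611 +13/14 = 611.93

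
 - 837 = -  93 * 9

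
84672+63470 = 148142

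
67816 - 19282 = 48534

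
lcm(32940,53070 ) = 955260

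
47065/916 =47065/916= 51.38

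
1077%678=399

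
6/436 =3/218 = 0.01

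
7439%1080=959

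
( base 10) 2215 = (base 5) 32330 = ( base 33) 214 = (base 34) 1v5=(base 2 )100010100111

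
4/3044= 1/761 = 0.00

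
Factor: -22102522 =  - 2^1*13^1*379^1*2243^1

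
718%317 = 84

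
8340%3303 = 1734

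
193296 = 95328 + 97968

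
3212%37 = 30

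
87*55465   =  4825455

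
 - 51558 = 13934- 65492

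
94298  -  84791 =9507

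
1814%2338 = 1814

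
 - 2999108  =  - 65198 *46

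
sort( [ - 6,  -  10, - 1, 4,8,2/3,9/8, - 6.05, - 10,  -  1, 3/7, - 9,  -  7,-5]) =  [ - 10,  -  10, - 9, - 7, - 6.05 , - 6, - 5, - 1, - 1, 3/7, 2/3, 9/8 , 4, 8 ] 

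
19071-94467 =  - 75396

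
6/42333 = 2/14111 = 0.00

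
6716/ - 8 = - 840 + 1/2= - 839.50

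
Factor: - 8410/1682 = -5^1=   - 5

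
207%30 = 27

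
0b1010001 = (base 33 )2f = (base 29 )2n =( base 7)144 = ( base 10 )81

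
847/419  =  2 + 9/419 = 2.02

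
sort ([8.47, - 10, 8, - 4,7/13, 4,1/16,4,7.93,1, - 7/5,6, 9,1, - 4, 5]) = [ - 10, - 4, - 4, - 7/5, 1/16,7/13, 1, 1,4,  4 , 5,6,7.93, 8, 8.47, 9]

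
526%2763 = 526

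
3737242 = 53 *70514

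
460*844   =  388240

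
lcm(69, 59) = 4071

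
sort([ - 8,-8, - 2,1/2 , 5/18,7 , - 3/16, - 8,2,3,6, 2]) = [ - 8, - 8, - 8, - 2, - 3/16, 5/18,  1/2, 2 , 2, 3 , 6, 7]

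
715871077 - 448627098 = 267243979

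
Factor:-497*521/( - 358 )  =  2^( - 1 ) * 7^1*71^1*179^( - 1)*521^1 = 258937/358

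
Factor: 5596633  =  7^2*114217^1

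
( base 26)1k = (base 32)1e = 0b101110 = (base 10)46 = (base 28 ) 1I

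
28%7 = 0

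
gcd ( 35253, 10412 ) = 1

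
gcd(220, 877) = 1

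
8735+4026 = 12761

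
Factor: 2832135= 3^1*5^1*349^1*541^1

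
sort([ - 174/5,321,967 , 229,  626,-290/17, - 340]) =[ - 340, - 174/5,-290/17  ,  229,321,626,967] 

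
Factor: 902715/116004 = 2^(  -  2 )*5^1*7^( - 1)*11^1* 1381^ ( - 1 )*5471^1= 300905/38668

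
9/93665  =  9/93665 =0.00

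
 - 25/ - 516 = 25/516 = 0.05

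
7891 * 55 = 434005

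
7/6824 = 7/6824 = 0.00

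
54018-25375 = 28643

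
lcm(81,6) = 162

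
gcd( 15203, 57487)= 1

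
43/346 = 43/346 = 0.12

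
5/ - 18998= - 1 + 18993/18998= - 0.00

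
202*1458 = 294516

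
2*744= 1488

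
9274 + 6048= 15322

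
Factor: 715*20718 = 14813370  =  2^1*3^2*5^1* 11^1*13^1 * 1151^1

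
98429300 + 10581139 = 109010439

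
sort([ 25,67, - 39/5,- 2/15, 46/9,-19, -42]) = [ - 42,  -  19, - 39/5, - 2/15 , 46/9,25, 67]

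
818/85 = 818/85 = 9.62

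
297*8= 2376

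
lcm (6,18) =18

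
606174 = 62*9777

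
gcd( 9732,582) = 6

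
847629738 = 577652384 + 269977354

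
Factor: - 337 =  - 337^1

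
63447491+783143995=846591486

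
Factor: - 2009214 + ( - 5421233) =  - 7430447=- 7430447^1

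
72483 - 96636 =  - 24153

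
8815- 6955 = 1860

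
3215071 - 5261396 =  - 2046325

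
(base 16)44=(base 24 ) 2k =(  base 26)2g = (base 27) 2E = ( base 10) 68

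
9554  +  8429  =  17983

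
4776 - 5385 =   -  609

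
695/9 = 695/9 = 77.22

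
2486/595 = 4 + 106/595 =4.18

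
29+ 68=97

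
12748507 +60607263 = 73355770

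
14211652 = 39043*364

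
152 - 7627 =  - 7475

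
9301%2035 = 1161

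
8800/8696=1 + 13/1087 =1.01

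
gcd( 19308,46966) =2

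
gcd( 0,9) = 9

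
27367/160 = 27367/160 = 171.04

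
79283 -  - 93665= 172948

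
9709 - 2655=7054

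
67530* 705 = 47608650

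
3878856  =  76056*51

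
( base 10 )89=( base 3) 10022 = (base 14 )65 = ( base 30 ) 2t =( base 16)59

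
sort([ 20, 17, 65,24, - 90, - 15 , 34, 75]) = [ - 90, - 15,17,  20,24,34 , 65, 75 ]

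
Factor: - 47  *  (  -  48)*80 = 180480 = 2^8*3^1*5^1*47^1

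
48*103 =4944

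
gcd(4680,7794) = 18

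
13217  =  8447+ 4770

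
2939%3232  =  2939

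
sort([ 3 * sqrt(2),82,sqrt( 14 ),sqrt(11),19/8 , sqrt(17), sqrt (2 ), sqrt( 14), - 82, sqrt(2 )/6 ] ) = [ - 82, sqrt(2)/6,sqrt(2),19/8,sqrt(11), sqrt( 14), sqrt( 14 ),sqrt(17), 3*sqrt( 2), 82 ] 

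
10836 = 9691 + 1145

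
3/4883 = 3/4883= 0.00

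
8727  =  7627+1100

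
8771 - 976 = 7795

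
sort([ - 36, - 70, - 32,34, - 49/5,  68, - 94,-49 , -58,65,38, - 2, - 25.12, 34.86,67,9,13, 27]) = [- 94, - 70, - 58, - 49, - 36, - 32, - 25.12, - 49/5, - 2, 9,13,27,34,34.86, 38, 65,67 , 68 ] 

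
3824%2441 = 1383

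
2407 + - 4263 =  - 1856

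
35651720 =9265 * 3848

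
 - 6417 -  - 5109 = -1308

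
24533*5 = 122665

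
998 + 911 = 1909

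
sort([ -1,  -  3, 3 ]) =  [ - 3, - 1, 3]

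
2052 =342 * 6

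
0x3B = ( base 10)59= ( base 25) 29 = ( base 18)35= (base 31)1s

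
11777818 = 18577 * 634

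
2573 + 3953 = 6526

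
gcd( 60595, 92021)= 1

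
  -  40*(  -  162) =6480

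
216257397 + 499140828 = 715398225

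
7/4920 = 7/4920=0.00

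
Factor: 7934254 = 2^1*3967127^1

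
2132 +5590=7722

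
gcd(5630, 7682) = 2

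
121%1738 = 121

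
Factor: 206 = 2^1 *103^1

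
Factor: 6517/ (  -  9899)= - 7^3*521^(-1 ) = -343/521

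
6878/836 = 181/22=8.23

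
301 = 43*7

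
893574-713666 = 179908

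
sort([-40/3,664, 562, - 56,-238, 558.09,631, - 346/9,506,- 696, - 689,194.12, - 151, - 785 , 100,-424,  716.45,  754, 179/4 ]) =[-785 , - 696,-689, - 424, - 238, - 151, -56,-346/9, - 40/3,179/4,100, 194.12, 506,558.09, 562,  631, 664,716.45,754] 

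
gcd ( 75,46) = 1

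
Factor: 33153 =3^1*43^1*257^1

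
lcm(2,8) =8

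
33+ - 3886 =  - 3853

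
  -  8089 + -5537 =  - 13626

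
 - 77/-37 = 2+3/37 = 2.08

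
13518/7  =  1931 + 1/7 = 1931.14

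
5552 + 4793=10345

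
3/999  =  1/333 = 0.00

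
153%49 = 6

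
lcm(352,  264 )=1056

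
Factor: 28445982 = 2^1 * 3^1*1783^1 * 2659^1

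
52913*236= 12487468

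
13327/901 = 14 + 713/901 = 14.79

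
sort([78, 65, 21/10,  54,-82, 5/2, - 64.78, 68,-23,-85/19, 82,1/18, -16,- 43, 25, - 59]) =[- 82, - 64.78,- 59, - 43, - 23,-16,-85/19, 1/18, 21/10, 5/2, 25, 54,65, 68,78 , 82 ] 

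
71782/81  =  71782/81 = 886.20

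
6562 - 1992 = 4570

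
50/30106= 25/15053 = 0.00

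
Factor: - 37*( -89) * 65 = 5^1*13^1 * 37^1 * 89^1  =  214045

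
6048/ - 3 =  - 2016  +  0/1  =  -2016.00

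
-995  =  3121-4116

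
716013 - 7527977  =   - 6811964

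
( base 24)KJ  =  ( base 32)fj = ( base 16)1f3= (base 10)499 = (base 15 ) 234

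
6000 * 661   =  3966000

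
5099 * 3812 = 19437388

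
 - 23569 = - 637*37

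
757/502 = 1 + 255/502 = 1.51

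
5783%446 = 431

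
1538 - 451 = 1087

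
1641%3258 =1641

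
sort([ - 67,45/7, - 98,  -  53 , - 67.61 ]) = [-98, - 67.61, - 67, - 53,45/7]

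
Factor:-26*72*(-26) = 2^5*3^2*13^2 = 48672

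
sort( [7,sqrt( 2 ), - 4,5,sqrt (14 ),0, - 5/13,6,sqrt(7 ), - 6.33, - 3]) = [ -6.33,- 4, - 3,  -  5/13,0, sqrt(2 ),sqrt(7), sqrt( 14),5,6, 7 ] 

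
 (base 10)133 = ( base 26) 53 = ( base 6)341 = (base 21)67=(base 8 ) 205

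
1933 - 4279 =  - 2346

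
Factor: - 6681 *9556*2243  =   - 2^2*3^1*17^1*131^1*2243^1*2389^1 =- 143201275548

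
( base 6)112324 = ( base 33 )8RP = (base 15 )2CBD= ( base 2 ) 10010110011100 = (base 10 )9628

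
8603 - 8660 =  - 57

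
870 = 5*174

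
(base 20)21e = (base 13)4c2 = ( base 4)31002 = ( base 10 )834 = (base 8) 1502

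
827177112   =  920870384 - 93693272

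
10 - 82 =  - 72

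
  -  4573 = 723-5296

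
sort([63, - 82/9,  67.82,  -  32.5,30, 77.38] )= [ - 32.5, - 82/9,30,  63, 67.82,  77.38]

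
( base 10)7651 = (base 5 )221101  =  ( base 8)16743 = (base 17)1981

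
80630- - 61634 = 142264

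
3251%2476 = 775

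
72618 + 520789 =593407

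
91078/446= 45539/223 = 204.21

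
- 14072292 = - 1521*9252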